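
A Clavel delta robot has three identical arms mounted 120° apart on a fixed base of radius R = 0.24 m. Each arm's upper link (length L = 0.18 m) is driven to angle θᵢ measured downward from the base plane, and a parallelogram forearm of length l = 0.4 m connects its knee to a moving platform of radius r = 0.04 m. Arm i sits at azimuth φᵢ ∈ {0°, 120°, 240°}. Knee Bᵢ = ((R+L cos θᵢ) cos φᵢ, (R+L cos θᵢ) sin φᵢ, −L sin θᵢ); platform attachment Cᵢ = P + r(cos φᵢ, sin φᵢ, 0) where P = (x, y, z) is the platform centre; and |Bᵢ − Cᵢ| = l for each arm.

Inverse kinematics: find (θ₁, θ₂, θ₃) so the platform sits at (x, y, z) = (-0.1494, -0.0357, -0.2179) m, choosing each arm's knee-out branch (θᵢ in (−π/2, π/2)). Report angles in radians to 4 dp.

θ₁ = 1.3091, θ₂ = 0.2616, θ₃ = -0.3493

arm 1 (φ=0.0°): x'=-0.1494, y'=-0.0357
  A=0.3494, B=-0.2179, C=(l²−L²−A²−y'²−z²)/(2L)=-0.1201
  γ=atan2(-0.2179,0.3494)=-0.5576;  ψ=arccos(-0.2917)=1.8668;  θ1=γ+ψ≈1.3091
rotate P by −φ2: (0.0438, 0.1472, -0.2179)
  A cos θ + B sin θ = C:  0.1562·cos θ + -0.2179·sin θ = 0.0945
  γ=atan2(-0.2179,0.1562)=-0.9488;  ψ=arccos(0.3526)=1.2104;  θ2=γ+ψ≈0.2616
φ3=240.0° → target in arm frame (0.1056, -0.1115)
  A cos θ + B sin θ = C:  0.0944·cos θ + -0.2179·sin θ = 0.1633
  θ3 = atan2(B,A) + arccos(C/0.2375) = -0.3493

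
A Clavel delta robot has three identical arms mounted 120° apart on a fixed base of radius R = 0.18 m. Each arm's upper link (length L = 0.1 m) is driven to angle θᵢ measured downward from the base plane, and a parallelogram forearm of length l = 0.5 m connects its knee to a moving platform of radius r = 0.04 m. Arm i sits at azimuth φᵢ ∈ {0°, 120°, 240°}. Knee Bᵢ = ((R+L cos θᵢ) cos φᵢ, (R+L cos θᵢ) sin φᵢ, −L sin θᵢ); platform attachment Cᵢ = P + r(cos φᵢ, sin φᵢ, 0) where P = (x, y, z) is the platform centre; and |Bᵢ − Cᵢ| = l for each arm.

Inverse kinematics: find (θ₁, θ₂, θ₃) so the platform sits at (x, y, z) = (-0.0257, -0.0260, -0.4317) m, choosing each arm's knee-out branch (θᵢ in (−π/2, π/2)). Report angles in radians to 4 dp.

φ1=0.0° → target in arm frame (-0.0257, -0.0260)
  A cos θ + B sin θ = C:  0.1657·cos θ + -0.4317·sin θ = 0.1275
  √(A²+B²)=0.4624;  θ1 = -1.2043+1.2914 ≈ 0.0871
φ2=120.0° → target in arm frame (-0.0097, 0.0353)
  A cos θ + B sin θ = C:  0.1497·cos θ + -0.4317·sin θ = 0.1500
  γ=atan2(-0.4317,0.1497)=-1.2371;  ψ=arccos(0.3282)=1.2364;  θ2=γ+ψ≈-0.0007
rotate P by −φ3: (0.0354, -0.0093, -0.4317)
  A cos θ + B sin θ = C:  0.1046·cos θ + -0.4317·sin θ = 0.2130
  √(A²+B²)=0.4442;  θ3 = -1.3330+1.0707 ≈ -0.2623

θ₁ = 0.0871, θ₂ = -0.0007, θ₃ = -0.2623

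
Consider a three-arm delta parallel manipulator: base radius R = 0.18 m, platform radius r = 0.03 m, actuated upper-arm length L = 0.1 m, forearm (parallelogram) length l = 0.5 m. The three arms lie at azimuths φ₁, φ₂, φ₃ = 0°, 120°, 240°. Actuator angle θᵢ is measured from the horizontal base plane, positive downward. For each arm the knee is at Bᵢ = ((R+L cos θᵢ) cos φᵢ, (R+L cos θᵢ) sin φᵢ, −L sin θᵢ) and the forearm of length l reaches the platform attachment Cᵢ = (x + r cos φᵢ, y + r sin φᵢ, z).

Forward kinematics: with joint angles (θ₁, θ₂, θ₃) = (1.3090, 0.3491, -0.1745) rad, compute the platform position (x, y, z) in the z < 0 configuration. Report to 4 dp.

φ1=0.0°: virtual centre (0.1759, 0.0000, -0.0966), radius l
φ2=120.0°: virtual centre (-0.1220, 0.2113, -0.0342), radius l
centre 3 = (0.2485·cos240.0°, 0.2485·sin240.0°, 0.0174) = (-0.1242, -0.2152, 0.0174)
|centre ₂|²−|centre ₁|² = 0.0204;  |centre ₃|²−|centre ₁|² = 0.0218
[-0.5957 0.4226 0.1248]·P = 0.0204;  [-0.6002 -0.4304 0.2279]·P = 0.0218
Cramer: x(z) = -0.0353+0.2941z;  y(z) = -0.0014+0.1194z
quadratic in z: (1.1007)z²+(0.0686)z+(-0.1961)=0, √Δ=0.9317 → z ∈ {-0.4544, 0.3920}; z = -0.4544 (taking z<0)
x = -0.1689, y = -0.0556

(-0.1689, -0.0556, -0.4544)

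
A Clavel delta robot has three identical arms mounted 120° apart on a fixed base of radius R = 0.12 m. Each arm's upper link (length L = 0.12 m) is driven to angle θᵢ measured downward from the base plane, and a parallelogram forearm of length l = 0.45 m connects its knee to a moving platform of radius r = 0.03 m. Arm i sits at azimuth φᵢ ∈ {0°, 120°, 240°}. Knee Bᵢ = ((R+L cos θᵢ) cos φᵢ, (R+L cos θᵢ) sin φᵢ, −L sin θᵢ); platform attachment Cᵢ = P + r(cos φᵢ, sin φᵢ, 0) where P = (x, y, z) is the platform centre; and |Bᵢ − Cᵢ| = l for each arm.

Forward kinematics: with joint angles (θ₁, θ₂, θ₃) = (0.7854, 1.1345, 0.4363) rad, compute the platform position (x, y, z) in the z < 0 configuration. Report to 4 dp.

arm 1 at φ=0.0°: (R−r)+L cos θ1 = 0.1749;  S1 = (0.1749, 0.0000, -0.0849)
φ2=120.0°: virtual centre (-0.0704, 0.1219, -0.1088), radius l
S3 = (0.1988·cos240.0°, 0.1988·sin240.0°, -0.0507) = (-0.0994, -0.1721, -0.0507)
|S₂|²−|S₁|² = -0.0061;  |S₃|²−|S₁|² = 0.0043
[-0.4904 0.2437 -0.0478]·P = -0.0061;  [-0.5485 -0.3443 0.0683]·P = 0.0043
Cramer: x(z) = 0.0035+0.0006z;  y(z) = -0.0181+0.1974z
into |P−S₁|² = l²: 1.0390z² + 0.1623z + -0.1656 = 0;  Δ = 0.7146;  z = -0.4850 or 0.3287 → z<0 root = -0.4850
x = 0.0032, y = -0.1138

(0.0032, -0.1138, -0.4850)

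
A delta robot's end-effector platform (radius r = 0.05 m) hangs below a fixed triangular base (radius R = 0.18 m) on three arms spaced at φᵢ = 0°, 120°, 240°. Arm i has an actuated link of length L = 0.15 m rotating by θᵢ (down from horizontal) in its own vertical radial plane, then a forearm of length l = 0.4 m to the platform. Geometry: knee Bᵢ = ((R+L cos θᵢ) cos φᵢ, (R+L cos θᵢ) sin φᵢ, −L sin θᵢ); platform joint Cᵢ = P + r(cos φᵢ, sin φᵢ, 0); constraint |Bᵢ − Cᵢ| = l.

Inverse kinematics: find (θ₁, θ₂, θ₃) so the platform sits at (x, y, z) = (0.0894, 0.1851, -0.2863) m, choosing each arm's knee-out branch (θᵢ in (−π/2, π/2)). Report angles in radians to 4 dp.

rotate P by −φ1: (0.0894, 0.1851, -0.2863)
  e−x'=0.0406;  (l²−L²−(e−x')²−y'²−z²)/2L = 0.0654
  √(A²+B²)=0.2892;  θ1 = -1.4299+1.3426 ≈ -0.0873
arm 2 (φ=120.0°): x'=0.1156, y'=-0.1700
  A=0.0144, B=-0.2863, C=(l²−L²−A²−y'²−z²)/(2L)=0.0881
  √(A²+B²)=0.2867;  θ2 = -1.5205+1.2584 ≈ -0.2622
rotate P by −φ3: (-0.2050, -0.0151, -0.2863)
  A=0.3350, B=-0.2863, C=(l²−L²−A²−y'²−z²)/(2L)=-0.1897
  √(A²+B²)=0.4407;  θ3 = -0.7072+2.0159 ≈ 1.3087

θ₁ = -0.0873, θ₂ = -0.2622, θ₃ = 1.3087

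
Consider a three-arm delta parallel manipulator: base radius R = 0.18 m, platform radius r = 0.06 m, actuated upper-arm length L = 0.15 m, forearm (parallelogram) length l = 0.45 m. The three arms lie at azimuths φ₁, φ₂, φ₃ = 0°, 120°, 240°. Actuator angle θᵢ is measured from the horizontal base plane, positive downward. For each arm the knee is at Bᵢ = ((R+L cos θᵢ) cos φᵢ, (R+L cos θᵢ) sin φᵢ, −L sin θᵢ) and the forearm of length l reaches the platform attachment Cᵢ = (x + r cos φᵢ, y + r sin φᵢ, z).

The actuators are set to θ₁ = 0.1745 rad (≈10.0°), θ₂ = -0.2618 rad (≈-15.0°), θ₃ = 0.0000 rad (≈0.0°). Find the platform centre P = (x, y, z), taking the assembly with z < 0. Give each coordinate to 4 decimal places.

(-0.0401, 0.0285, -0.3531)

φ1=0.0°: virtual centre (0.2677, 0.0000, -0.0260), radius l
arm 2 at φ=120.0°: e+L cos θ2 = 0.2649;  S2 = (-0.1324, 0.2294, 0.0388)
φ3=240.0°: virtual centre (-0.1350, -0.2338, 0.0000), radius l
subtract pairs → two planes through P
linear system: -0.8003x+0.4588y = -0.0007−0.1297z; -0.8054x+-0.4677y = 0.0005−0.0521z
det = 0.7438;  x = 0.0001+0.1137z,  y = -0.0013+-0.0844z
into |P−S₁|² = l²: 1.0201z² + -0.0085z + -0.1302 = 0;  Δ = 0.5313;  z = -0.3531 or 0.3615 → z<0 root = -0.3531
x = -0.0401, y = 0.0285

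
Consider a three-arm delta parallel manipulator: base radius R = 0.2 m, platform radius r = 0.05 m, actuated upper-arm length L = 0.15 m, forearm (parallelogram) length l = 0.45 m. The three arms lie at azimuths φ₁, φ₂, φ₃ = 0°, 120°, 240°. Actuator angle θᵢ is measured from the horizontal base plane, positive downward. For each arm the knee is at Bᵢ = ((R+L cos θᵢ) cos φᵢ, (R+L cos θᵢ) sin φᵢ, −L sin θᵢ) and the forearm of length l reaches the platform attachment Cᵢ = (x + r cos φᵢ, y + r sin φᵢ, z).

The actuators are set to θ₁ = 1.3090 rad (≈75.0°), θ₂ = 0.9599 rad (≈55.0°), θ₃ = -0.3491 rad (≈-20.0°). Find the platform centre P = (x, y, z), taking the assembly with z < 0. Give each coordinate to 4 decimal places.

O1 = (0.1888·cos0.0°, 0.1888·sin0.0°, -0.1449) = (0.1888, 0.0000, -0.1449)
φ2=120.0°: virtual centre (-0.1180, 0.2044, -0.1229), radius l
O3 = (0.2910·cos240.0°, 0.2910·sin240.0°, 0.0513) = (-0.1455, -0.2520, 0.0513)
subtract pairs → two planes through P
plane₁₂: -0.6137x+0.4088y+0.0440z = 0.0142
det = 0.5826;  x = -0.0338+0.3134z,  y = -0.0160+0.3628z
into |P−O₁|² = l²: 1.2299z² + 0.1386z + -0.1317 = 0;  Δ = 0.6672;  z = -0.3884 or 0.2757 → z<0 root = -0.3884
x = -0.1555, y = -0.1569

(-0.1555, -0.1569, -0.3884)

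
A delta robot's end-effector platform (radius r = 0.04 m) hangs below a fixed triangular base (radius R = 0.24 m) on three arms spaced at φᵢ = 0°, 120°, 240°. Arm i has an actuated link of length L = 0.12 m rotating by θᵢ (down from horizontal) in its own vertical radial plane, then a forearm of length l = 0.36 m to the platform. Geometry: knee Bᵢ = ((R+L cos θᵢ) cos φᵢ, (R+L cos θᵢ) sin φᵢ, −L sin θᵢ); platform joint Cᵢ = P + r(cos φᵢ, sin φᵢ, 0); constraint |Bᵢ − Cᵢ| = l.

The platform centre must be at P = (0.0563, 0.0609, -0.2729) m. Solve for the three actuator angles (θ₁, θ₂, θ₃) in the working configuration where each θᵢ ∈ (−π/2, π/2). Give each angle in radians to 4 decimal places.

θ₁ = 0.2617, θ₂ = 0.5239, θ₃ = 1.2220

arm 1 (φ=0.0°): x'=0.0563, y'=0.0609
  A=0.1437, B=-0.2729, C=(l²−L²−A²−y'²−z²)/(2L)=0.0682
  θ1 = atan2(B,A) + arccos(C/0.3084) = 0.2617
φ2=120.0° → target in arm frame (0.0246, -0.0792)
  A=0.1754, B=-0.2729, C=(l²−L²−A²−y'²−z²)/(2L)=0.0153
  γ=atan2(-0.2729,0.1754)=-0.9995;  ψ=arccos(0.0473)=1.5235;  θ2=γ+ψ≈0.5239
arm 3 (φ=240.0°): x'=-0.0809, y'=0.0183
  A=0.2809, B=-0.2729, C=(l²−L²−A²−y'²−z²)/(2L)=-0.1605
  γ=atan2(-0.2729,0.2809)=-0.7710;  ψ=arccos(-0.4097)=1.9929;  θ3=γ+ψ≈1.2220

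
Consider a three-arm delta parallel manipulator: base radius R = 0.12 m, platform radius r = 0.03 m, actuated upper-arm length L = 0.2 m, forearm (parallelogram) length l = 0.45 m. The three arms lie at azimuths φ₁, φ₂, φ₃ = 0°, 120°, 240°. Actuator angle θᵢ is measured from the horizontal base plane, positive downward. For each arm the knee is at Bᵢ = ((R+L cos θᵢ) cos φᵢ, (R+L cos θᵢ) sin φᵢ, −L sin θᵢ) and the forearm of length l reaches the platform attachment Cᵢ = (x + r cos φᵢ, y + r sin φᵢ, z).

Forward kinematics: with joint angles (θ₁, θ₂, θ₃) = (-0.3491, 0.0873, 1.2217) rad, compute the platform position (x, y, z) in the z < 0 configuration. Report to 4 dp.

(0.1833, 0.2029, -0.3219)

S1 = (0.2779·cos0.0°, 0.2779·sin0.0°, 0.0684) = (0.2779, 0.0000, 0.0684)
S2 = (0.2892·cos120.0°, 0.2892·sin120.0°, -0.0174) = (-0.1446, 0.2505, -0.0174)
φ3=240.0°: virtual centre (-0.0792, -0.1372, -0.1879), radius l
|S₂|²−|S₁|² = 0.0020;  |S₃|²−|S₁|² = -0.0215
linear system: -0.8451x+0.5010y = 0.0020−-0.1717z; -0.7143x+-0.2744y = -0.0215−-0.5127z
Cramer: x(z) = 0.0173-0.5154z;  y(z) = 0.0333-0.5268z
into |P−S₁|² = l²: 1.5432z² + 0.0967z + -0.1288 = 0;  Δ = 0.8044;  z = -0.3219 or 0.2592 → z<0 root = -0.3219
x = 0.1833, y = 0.2029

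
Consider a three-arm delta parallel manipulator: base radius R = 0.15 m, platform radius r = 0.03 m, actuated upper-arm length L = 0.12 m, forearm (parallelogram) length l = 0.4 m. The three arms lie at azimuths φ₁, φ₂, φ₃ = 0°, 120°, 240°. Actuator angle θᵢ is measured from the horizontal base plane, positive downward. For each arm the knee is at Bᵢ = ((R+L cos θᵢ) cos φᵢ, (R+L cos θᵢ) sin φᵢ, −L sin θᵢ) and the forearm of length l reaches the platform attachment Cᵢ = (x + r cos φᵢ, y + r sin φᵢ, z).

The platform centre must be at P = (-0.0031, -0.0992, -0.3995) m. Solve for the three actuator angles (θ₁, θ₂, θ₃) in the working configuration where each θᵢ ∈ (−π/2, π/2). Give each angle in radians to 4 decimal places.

rotate P by −φ1: (-0.0031, -0.0992, -0.3995)
  A cos θ + B sin θ = C:  0.1231·cos θ + -0.3995·sin θ = -0.1625
  √(A²+B²)=0.4180;  θ1 = -1.2719+1.9700 ≈ 0.6981
arm 2 (φ=120.0°): x'=-0.0844, y'=0.0523
  A cos θ + B sin θ = C:  0.2044·cos θ + -0.3995·sin θ = -0.2437
  √(A²+B²)=0.4487;  θ2 = -1.0980+2.1450 ≈ 1.0470
arm 3 (φ=240.0°): x'=0.0875, y'=0.0469
  A cos θ + B sin θ = C:  0.0325·cos θ + -0.3995·sin θ = -0.0719
  θ3 = atan2(B,A) + arccos(C/0.4008) = 0.2617

θ₁ = 0.6981, θ₂ = 1.0470, θ₃ = 0.2617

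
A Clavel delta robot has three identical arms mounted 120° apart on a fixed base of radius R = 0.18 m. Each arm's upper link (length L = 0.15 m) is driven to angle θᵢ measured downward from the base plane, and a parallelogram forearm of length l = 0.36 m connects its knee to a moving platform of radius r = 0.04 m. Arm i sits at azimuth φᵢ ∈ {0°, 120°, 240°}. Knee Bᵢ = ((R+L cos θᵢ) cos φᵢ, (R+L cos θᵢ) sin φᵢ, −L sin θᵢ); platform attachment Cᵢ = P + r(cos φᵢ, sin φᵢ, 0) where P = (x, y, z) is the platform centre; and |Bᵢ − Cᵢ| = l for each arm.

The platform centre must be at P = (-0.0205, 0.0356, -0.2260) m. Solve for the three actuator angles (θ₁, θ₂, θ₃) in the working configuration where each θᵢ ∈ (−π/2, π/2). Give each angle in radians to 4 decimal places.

θ₁ = 0.2614, θ₂ = -0.2623, θ₃ = 0.2619

rotate P by −φ1: (-0.0205, 0.0356, -0.2260)
  A=0.1605, B=-0.2260, C=(l²−L²−A²−y'²−z²)/(2L)=0.0967
  γ=atan2(-0.2260,0.1605)=-0.9533;  ψ=arccos(0.3487)=1.2146;  θ1=γ+ψ≈0.2614
rotate P by −φ2: (0.0411, 0.0000, -0.2260)
  A=0.0989, B=-0.2260, C=(l²−L²−A²−y'²−z²)/(2L)=0.1541
  θ2 = atan2(B,A) + arccos(C/0.2467) = -0.2623
φ3=240.0° → target in arm frame (-0.0206, -0.0356)
  e−x'=0.1606;  (l²−L²−(e−x')²−y'²−z²)/2L = 0.0966
  γ=atan2(-0.2260,0.1606)=-0.9530;  ψ=arccos(0.3484)=1.2150;  θ3=γ+ψ≈0.2619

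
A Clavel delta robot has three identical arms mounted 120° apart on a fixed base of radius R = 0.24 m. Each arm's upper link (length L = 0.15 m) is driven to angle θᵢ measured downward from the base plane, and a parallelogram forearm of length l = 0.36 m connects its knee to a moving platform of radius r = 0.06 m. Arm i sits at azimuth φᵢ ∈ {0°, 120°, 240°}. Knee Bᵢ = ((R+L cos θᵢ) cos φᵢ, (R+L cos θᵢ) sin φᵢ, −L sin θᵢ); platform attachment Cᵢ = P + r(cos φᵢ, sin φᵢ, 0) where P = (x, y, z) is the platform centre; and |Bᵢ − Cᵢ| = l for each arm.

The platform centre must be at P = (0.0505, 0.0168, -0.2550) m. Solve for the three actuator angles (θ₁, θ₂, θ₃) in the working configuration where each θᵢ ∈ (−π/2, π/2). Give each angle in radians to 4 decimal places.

θ₁ = 0.1740, θ₂ = 0.6108, θ₃ = 0.7856

rotate P by −φ1: (0.0505, 0.0168, -0.2550)
  A=0.1295, B=-0.2550, C=(l²−L²−A²−y'²−z²)/(2L)=0.0834
  θ1 = atan2(B,A) + arccos(C/0.2860) = 0.1740
rotate P by −φ2: (-0.0107, -0.0521, -0.2550)
  A=0.1907, B=-0.2550, C=(l²−L²−A²−y'²−z²)/(2L)=0.0100
  γ=atan2(-0.2550,0.1907)=-0.9287;  ψ=arccos(0.0313)=1.5395;  θ2=γ+ψ≈0.6108
arm 3 (φ=240.0°): x'=-0.0398, y'=0.0353
  A=0.2198, B=-0.2550, C=(l²−L²−A²−y'²−z²)/(2L)=-0.0250
  √(A²+B²)=0.3367;  θ3 = -0.8594+1.6450 ≈ 0.7856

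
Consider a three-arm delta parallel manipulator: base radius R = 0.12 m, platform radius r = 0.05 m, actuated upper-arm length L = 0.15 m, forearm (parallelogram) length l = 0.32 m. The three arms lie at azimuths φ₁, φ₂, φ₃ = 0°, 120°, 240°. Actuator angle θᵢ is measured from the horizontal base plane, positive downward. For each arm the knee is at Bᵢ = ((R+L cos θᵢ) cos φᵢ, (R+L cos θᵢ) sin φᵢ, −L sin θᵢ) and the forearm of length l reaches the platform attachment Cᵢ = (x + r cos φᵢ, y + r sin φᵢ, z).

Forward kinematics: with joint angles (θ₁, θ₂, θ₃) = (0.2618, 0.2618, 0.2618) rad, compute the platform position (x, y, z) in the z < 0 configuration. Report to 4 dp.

φ1=0.0°: virtual centre (0.2149, 0.0000, -0.0388), radius l
O2 = (0.2149·cos120.0°, 0.2149·sin120.0°, -0.0388) = (-0.1074, 0.1861, -0.0388)
φ3=240.0°: virtual centre (-0.1074, -0.1861, -0.0388), radius l
subtract pairs → two planes through P
linear system: -0.6447x+0.3722y = 0.0000−0.0000z; -0.6447x+-0.3722y = 0.0000−0.0000z
det = 0.4799;  x = 0.0000+0.0000z,  y = 0.0000+0.0000z
into |P−O₁|² = l²: 1.0000z² + 0.0776z + -0.0547 = 0;  Δ = 0.2249;  z = -0.2759 or 0.1983 → z<0 root = -0.2759
x = 0.0000, y = 0.0000

(0.0000, 0.0000, -0.2759)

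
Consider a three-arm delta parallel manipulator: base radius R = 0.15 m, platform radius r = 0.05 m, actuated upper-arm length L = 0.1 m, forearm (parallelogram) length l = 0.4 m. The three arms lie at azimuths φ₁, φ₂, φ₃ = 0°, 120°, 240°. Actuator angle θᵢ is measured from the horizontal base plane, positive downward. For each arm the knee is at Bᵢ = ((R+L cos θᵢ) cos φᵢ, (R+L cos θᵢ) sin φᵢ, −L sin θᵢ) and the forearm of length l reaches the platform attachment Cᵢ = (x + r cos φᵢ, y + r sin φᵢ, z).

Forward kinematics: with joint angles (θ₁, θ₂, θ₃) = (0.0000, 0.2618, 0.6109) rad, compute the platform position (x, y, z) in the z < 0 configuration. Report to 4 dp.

(0.0570, 0.0414, -0.3713)

φ1=0.0°: virtual centre (0.2000, 0.0000, 0.0000), radius l
O2 = (0.1966·cos120.0°, 0.1966·sin120.0°, -0.0259) = (-0.0983, 0.1703, -0.0259)
O3 = (0.1819·cos240.0°, 0.1819·sin240.0°, -0.0574) = (-0.0910, -0.1575, -0.0574)
|O₂|²−|O₁|² = -0.0007;  |O₃|²−|O₁|² = -0.0036
plane₁₂: -0.5966x+0.3405y+-0.0518z = -0.0007
det = 0.3861;  x = 0.0037+-0.1434z,  y = 0.0046+-0.0992z
into |P−O₁|² = l²: 1.0304z² + 0.0554z + -0.1215 = 0;  Δ = 0.5037;  z = -0.3713 or 0.3175 → z<0 root = -0.3713
x = 0.0570, y = 0.0414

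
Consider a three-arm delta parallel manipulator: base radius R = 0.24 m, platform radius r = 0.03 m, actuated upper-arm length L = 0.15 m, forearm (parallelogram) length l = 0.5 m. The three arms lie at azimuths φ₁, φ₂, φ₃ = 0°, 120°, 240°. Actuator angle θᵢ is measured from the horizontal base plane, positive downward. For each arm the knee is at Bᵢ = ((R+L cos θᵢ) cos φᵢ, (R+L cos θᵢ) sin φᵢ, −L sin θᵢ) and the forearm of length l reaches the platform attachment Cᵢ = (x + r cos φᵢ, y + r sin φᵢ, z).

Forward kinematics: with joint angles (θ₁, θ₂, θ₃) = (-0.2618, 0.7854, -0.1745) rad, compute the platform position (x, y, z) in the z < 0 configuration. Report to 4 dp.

(0.0642, -0.0979, -0.3561)

O1 = (0.3549·cos0.0°, 0.3549·sin0.0°, 0.0388) = (0.3549, 0.0000, 0.0388)
arm 2 at φ=120.0°: ρ2 = 0.3161;  O2 = (-0.1580, 0.2737, -0.1061)
arm 3 at φ=240.0°: ρ3 = 0.3577;  O3 = (-0.1789, -0.3098, 0.0260)
eliminate P² terms by subtracting sphere 1 from 2 and 3
[-1.0258 0.5474 -0.2898]·P = -0.0163;  [-1.0675 -0.6196 -0.0256]·P = 0.0012
det = 1.2200;  x = 0.0077+-0.1586z,  y = -0.0153+0.2321z
sphere 1 gives Az²+Bz+C=0 with A=1.0790, B=0.0254, C=-0.1278;  B²−4AC=0.5520;  roots -0.3561, 0.3325;  negative root z = -0.3561
x = 0.0642, y = -0.0979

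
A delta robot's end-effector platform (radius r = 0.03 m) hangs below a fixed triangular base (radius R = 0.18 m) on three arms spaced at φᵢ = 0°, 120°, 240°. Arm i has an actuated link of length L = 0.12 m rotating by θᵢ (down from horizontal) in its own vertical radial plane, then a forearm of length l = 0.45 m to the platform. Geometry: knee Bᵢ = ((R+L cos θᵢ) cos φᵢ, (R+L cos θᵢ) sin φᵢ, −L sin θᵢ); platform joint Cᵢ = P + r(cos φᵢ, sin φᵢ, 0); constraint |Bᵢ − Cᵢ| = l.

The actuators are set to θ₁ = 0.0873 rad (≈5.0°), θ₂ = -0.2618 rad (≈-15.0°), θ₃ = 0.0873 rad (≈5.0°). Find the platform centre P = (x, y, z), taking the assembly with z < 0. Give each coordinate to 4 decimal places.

(-0.0177, 0.0307, -0.3555)

arm 1 at φ=0.0°: ρ1 = 0.2695;  centre 1 = (0.2695, 0.0000, -0.0105)
centre 2 = (0.2659·cos120.0°, 0.2659·sin120.0°, 0.0311) = (-0.1330, 0.2303, 0.0311)
φ3=240.0°: virtual centre (-0.1348, -0.2334, -0.0105), radius l
subtract pairs → two planes through P
linear system: -0.8050x+0.4606y = -0.0011−0.0830z; -0.8086x+-0.4669y = 0.0000−0.0000z
Cramer: x(z) = 0.0007+0.0518z;  y(z) = -0.0012-0.0897z
into |P−centre ₁|² = l²: 1.0107z² + -0.0067z + -0.1301 = 0;  Δ = 0.5260;  z = -0.3555 or 0.3621 → z<0 root = -0.3555
x = -0.0177, y = 0.0307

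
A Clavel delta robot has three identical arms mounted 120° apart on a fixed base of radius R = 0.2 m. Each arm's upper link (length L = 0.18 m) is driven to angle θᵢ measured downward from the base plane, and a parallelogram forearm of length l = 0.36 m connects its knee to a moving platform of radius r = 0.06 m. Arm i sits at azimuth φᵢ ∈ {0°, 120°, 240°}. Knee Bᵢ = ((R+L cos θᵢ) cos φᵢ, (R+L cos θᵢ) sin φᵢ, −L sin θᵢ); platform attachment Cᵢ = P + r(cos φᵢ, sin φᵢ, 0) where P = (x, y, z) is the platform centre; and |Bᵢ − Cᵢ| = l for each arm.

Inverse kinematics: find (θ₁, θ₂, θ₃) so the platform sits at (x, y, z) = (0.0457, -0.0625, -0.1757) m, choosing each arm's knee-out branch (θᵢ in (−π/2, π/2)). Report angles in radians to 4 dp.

θ₁ = -0.3490, θ₂ = 0.6981, θ₃ = -0.1739

φ1=0.0° → target in arm frame (0.0457, -0.0625)
  A=0.0943, B=-0.1757, C=(l²−L²−A²−y'²−z²)/(2L)=0.1487
  θ1 = atan2(B,A) + arccos(C/0.1994) = -0.3490
rotate P by −φ2: (-0.0770, -0.0083, -0.1757)
  A cos θ + B sin θ = C:  0.2170·cos θ + -0.1757·sin θ = 0.0533
  θ2 = atan2(B,A) + arccos(C/0.2792) = 0.6981
rotate P by −φ3: (0.0313, 0.0708, -0.1757)
  A cos θ + B sin θ = C:  0.1087·cos θ + -0.1757·sin θ = 0.1375
  θ3 = atan2(B,A) + arccos(C/0.2066) = -0.1739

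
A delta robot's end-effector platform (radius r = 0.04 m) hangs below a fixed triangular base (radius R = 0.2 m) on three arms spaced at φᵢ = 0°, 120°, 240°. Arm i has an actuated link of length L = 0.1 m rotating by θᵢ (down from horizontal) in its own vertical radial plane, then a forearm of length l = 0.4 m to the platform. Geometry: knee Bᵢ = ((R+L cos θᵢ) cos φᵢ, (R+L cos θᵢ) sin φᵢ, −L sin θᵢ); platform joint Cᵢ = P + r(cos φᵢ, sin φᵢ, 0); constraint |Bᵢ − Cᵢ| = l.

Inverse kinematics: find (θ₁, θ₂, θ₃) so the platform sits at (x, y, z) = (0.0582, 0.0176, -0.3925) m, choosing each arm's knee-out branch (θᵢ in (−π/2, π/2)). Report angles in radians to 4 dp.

θ₁ = 0.4364, θ₂ = 0.8727, θ₃ = 1.0471

rotate P by −φ1: (0.0582, 0.0176, -0.3925)
  A=0.1018, B=-0.3925, C=(l²−L²−A²−y'²−z²)/(2L)=-0.0736
  θ1 = atan2(B,A) + arccos(C/0.4055) = 0.4364
φ2=120.0° → target in arm frame (-0.0139, -0.0592)
  A=0.1739, B=-0.3925, C=(l²−L²−A²−y'²−z²)/(2L)=-0.1889
  θ2 = atan2(B,A) + arccos(C/0.4293) = 0.8727
φ3=240.0° → target in arm frame (-0.0443, 0.0416)
  A cos θ + B sin θ = C:  0.2043·cos θ + -0.3925·sin θ = -0.2377
  θ3 = atan2(B,A) + arccos(C/0.4425) = 1.0471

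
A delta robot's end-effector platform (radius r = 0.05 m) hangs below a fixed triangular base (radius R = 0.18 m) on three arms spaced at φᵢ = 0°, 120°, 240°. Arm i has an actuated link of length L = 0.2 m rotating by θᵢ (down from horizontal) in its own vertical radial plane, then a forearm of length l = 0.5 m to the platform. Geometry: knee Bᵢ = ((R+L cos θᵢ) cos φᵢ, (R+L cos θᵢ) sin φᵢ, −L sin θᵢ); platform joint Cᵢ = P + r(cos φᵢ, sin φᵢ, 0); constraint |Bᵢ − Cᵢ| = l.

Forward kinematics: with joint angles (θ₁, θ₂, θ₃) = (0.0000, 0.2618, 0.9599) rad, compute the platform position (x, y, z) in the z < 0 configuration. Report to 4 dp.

(0.1215, 0.1297, -0.4356)

arm 1 at φ=0.0°: (R−r)+L cos θ1 = 0.3300;  centre 1 = (0.3300, 0.0000, 0.0000)
φ2=120.0°: virtual centre (-0.1616, 0.2799, -0.0518), radius l
φ3=240.0°: virtual centre (-0.1224, -0.2119, -0.1638), radius l
|centre ₂|²−|centre ₁|² = -0.0018;  |centre ₃|²−|centre ₁|² = -0.0222
plane₁₂: -0.9832x+0.5598y+-0.1035z = -0.0018
Cramer: x(z) = 0.0143-0.2462z;  y(z) = 0.0219-0.2475z
into |P−centre ₁|² = l²: 1.1219z² + 0.1446z + -0.1498 = 0;  Δ = 0.6933;  z = -0.4356 or 0.3066 → z<0 root = -0.4356
x = 0.1215, y = 0.1297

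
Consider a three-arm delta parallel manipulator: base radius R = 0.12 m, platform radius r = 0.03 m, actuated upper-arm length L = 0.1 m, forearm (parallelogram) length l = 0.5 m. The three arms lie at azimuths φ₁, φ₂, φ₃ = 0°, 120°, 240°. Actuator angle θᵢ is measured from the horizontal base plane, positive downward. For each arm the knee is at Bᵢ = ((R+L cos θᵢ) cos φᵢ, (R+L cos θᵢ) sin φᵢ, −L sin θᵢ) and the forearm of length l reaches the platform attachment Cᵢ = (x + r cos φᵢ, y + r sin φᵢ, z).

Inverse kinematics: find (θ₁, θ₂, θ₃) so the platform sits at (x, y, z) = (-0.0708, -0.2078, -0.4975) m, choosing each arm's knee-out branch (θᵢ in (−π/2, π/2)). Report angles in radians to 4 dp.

θ₁ = 1.1339, θ₂ = 1.3959, θ₃ = -0.0004

φ1=0.0° → target in arm frame (-0.0708, -0.2078)
  e−x'=0.1608;  (l²−L²−(e−x')²−y'²−z²)/2L = -0.3827
  θ1 = atan2(B,A) + arccos(C/0.5228) = 1.1339
arm 2 (φ=120.0°): x'=-0.1446, y'=0.1652
  e−x'=0.2346;  (l²−L²−(e−x')²−y'²−z²)/2L = -0.4491
  θ2 = atan2(B,A) + arccos(C/0.5500) = 1.3959
rotate P by −φ3: (0.2154, 0.0426, -0.4975)
  e−x'=-0.1254;  (l²−L²−(e−x')²−y'²−z²)/2L = -0.1252
  √(A²+B²)=0.5131;  θ3 = -1.8176+1.8173 ≈ -0.0004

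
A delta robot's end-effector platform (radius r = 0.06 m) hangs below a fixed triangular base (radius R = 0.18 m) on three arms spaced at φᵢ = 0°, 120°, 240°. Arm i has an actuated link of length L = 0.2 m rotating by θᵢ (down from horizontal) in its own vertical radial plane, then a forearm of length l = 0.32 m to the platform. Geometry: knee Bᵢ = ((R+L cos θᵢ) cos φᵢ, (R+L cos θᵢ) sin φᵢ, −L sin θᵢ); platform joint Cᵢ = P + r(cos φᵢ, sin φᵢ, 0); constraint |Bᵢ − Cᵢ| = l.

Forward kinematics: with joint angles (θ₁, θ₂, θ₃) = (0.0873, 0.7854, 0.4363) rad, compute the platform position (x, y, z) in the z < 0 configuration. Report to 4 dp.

O1 = (0.3192·cos0.0°, 0.3192·sin0.0°, -0.0174) = (0.3192, 0.0000, -0.0174)
φ2=120.0°: virtual centre (-0.1307, 0.2264, -0.1414), radius l
arm 3 at φ=240.0°: ρ3 = 0.3013;  O3 = (-0.1506, -0.2609, -0.0845)
subtract pairs → two planes through P
linear system: -0.8999x+0.4528y = -0.0139−-0.2480z; -0.9397x+-0.5218y = -0.0043−-0.1342z
Cramer: x(z) = 0.0103-0.2124z;  y(z) = -0.0102+0.1255z
into |P−O₁|² = l²: 1.0609z² + 0.1636z + -0.0065 = 0;  Δ = 0.0545;  z = -0.1871 or 0.0329 → z<0 root = -0.1871
x = 0.0500, y = -0.0337

(0.0500, -0.0337, -0.1871)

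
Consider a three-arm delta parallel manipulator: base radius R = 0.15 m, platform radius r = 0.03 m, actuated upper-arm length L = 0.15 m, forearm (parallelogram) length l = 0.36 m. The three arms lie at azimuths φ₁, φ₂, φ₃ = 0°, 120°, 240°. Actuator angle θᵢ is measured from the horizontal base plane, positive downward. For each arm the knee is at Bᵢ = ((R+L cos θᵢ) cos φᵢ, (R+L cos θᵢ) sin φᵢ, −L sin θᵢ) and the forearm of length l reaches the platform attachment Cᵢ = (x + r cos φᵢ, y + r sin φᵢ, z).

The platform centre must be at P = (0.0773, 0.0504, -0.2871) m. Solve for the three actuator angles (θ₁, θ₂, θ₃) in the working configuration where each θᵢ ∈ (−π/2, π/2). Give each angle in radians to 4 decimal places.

arm 1 (φ=0.0°): x'=0.0773, y'=0.0504
  A cos θ + B sin θ = C:  0.0427·cos θ + -0.2871·sin θ = 0.0677
  γ=atan2(-0.2871,0.0427)=-1.4231;  ψ=arccos(0.2332)=1.3354;  θ1=γ+ψ≈-0.0878
φ2=120.0° → target in arm frame (0.0050, -0.0921)
  e−x'=0.1150;  (l²−L²−(e−x')²−y'²−z²)/2L = 0.0099
  √(A²+B²)=0.3093;  θ2 = -1.1898+1.5389 ≈ 0.3491
rotate P by −φ3: (-0.0823, 0.0417, -0.2871)
  A cos θ + B sin θ = C:  0.2023·cos θ + -0.2871·sin θ = -0.0600
  γ=atan2(-0.2871,0.2023)=-0.9570;  ψ=arccos(-0.1708)=1.7424;  θ3=γ+ψ≈0.7854

θ₁ = -0.0878, θ₂ = 0.3491, θ₃ = 0.7854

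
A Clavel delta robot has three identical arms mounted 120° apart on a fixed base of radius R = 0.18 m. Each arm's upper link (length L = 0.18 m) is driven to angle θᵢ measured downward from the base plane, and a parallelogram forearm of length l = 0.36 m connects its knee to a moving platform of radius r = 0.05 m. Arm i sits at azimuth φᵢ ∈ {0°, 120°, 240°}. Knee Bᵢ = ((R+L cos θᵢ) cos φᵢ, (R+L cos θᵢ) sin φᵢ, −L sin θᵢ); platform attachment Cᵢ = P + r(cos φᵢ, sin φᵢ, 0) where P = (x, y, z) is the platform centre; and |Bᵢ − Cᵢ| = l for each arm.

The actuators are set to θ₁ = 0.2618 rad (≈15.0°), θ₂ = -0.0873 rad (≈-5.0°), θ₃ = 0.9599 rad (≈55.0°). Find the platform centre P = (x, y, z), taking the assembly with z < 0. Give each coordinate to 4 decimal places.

(0.0289, 0.1105, -0.2510)

centre 1 = (0.3039·cos0.0°, 0.3039·sin0.0°, -0.0466) = (0.3039, 0.0000, -0.0466)
φ2=120.0°: virtual centre (-0.1547, 0.2679, 0.0157), radius l
centre 3 = (0.2332·cos240.0°, 0.2332·sin240.0°, -0.1474) = (-0.1166, -0.2020, -0.1474)
subtract pairs → two planes through P
linear system: -0.9170x+0.5357y = 0.0014−0.1246z; -0.8410x+-0.4040y = -0.0184−-0.2017z
det = 0.8210;  x = 0.0113+-0.0703z,  y = 0.0220+-0.3529z
into |P−centre ₁|² = l²: 1.1295z² + 0.1188z + -0.0413 = 0;  Δ = 0.2009;  z = -0.2510 or 0.1458 → z<0 root = -0.2510
x = 0.0289, y = 0.1105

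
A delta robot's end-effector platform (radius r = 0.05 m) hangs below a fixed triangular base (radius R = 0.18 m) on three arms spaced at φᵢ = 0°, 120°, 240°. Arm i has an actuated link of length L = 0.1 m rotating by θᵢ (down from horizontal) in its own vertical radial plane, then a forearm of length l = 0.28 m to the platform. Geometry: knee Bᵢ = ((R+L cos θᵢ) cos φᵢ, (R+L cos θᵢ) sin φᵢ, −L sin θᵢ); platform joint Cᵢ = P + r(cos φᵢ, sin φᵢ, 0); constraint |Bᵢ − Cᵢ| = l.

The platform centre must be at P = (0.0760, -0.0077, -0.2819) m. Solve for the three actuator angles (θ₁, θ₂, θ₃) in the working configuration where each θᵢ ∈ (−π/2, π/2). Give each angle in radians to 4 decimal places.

θ₁ = 0.4364, θ₂ = 1.3090, θ₃ = 1.2218

rotate P by −φ1: (0.0760, -0.0077, -0.2819)
  e−x'=0.0540;  (l²−L²−(e−x')²−y'²−z²)/2L = -0.0702
  γ=atan2(-0.2819,0.0540)=-1.3815;  ψ=arccos(-0.2446)=1.8179;  θ1=γ+ψ≈0.4364
arm 2 (φ=120.0°): x'=-0.0447, y'=-0.0620
  A cos θ + B sin θ = C:  0.1747·cos θ + -0.2819·sin θ = -0.2271
  θ2 = atan2(B,A) + arccos(C/0.3316) = 1.3090
φ3=240.0° → target in arm frame (-0.0313, 0.0697)
  A=0.1613, B=-0.2819, C=(l²−L²−A²−y'²−z²)/(2L)=-0.2097
  √(A²+B²)=0.3248;  θ3 = -1.0510+2.2728 ≈ 1.2218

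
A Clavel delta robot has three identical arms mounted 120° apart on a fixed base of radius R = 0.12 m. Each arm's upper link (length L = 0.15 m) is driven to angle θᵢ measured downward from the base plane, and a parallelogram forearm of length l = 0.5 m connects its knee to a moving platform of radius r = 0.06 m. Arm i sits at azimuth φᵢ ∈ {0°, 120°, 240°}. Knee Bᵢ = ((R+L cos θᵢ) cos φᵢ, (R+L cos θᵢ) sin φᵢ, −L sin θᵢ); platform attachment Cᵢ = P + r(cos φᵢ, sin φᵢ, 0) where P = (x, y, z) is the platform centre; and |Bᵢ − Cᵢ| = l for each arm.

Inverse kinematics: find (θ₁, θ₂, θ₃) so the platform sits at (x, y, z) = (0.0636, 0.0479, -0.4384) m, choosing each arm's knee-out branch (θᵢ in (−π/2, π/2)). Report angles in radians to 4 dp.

arm 1 (φ=0.0°): x'=0.0636, y'=0.0479
  A cos θ + B sin θ = C:  -0.0036·cos θ + -0.4384·sin θ = 0.1100
  √(A²+B²)=0.4384;  θ1 = -1.5790+1.3172 ≈ -0.2618
arm 2 (φ=120.0°): x'=0.0097, y'=-0.0790
  A=0.0503, B=-0.4384, C=(l²−L²−A²−y'²−z²)/(2L)=0.0884
  √(A²+B²)=0.4413;  θ2 = -1.4565+1.3690 ≈ -0.0875
arm 3 (φ=240.0°): x'=-0.0733, y'=0.0311
  A=0.1333, B=-0.4384, C=(l²−L²−A²−y'²−z²)/(2L)=0.0552
  γ=atan2(-0.4384,0.1333)=-1.2757;  ψ=arccos(0.1206)=1.4499;  θ3=γ+ψ≈0.1743

θ₁ = -0.2618, θ₂ = -0.0875, θ₃ = 0.1743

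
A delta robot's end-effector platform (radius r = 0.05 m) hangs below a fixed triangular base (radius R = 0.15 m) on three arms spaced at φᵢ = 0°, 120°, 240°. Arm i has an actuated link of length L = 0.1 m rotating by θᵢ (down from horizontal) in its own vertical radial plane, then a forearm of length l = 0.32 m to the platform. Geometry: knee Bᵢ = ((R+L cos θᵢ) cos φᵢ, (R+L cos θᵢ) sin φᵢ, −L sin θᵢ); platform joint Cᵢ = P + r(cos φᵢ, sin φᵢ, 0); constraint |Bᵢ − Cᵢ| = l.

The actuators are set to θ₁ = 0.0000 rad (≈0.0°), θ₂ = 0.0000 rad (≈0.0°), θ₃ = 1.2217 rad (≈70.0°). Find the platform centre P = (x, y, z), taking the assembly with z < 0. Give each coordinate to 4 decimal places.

O1 = (0.2000·cos0.0°, 0.2000·sin0.0°, 0.0000) = (0.2000, 0.0000, 0.0000)
φ2=120.0°: virtual centre (-0.1000, 0.1732, 0.0000), radius l
arm 3 at φ=240.0°: (R−r)+L cos θ3 = 0.1342;  O3 = (-0.0671, -0.1162, -0.0940)
|O₂|²−|O₁|² = 0.0000;  |O₃|²−|O₁|² = -0.0132
plane₁₂: -0.6000x+0.3464y+0.0000z = 0.0000
Cramer: x(z) = 0.0140-0.2006z;  y(z) = 0.0243-0.3475z
into |P−O₁|² = l²: 1.1610z² + 0.0577z + -0.0672 = 0;  Δ = 0.3155;  z = -0.2668 or 0.2171 → z<0 root = -0.2668
x = 0.0676, y = 0.1170

(0.0676, 0.1170, -0.2668)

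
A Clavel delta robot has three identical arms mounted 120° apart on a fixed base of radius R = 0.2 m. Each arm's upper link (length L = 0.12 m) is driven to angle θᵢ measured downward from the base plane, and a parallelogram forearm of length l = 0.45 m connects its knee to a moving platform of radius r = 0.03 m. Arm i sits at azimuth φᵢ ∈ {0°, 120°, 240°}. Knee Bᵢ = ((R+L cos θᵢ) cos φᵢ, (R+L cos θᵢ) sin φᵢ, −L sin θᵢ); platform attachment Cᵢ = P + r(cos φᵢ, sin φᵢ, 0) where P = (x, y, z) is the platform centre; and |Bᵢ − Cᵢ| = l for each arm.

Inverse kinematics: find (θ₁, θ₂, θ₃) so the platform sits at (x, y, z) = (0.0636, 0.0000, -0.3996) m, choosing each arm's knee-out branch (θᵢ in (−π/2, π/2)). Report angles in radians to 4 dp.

θ₁ = 0.0871, θ₂ = 0.6109, θ₃ = 0.6109

φ1=0.0° → target in arm frame (0.0636, 0.0000)
  A cos θ + B sin θ = C:  0.1064·cos θ + -0.3996·sin θ = 0.0712
  √(A²+B²)=0.4135;  θ1 = -1.3106+1.3976 ≈ 0.0871
φ2=120.0° → target in arm frame (-0.0318, -0.0551)
  e−x'=0.2018;  (l²−L²−(e−x')²−y'²−z²)/2L = -0.0639
  θ2 = atan2(B,A) + arccos(C/0.4477) = 0.6109
φ3=240.0° → target in arm frame (-0.0318, 0.0551)
  A=0.2018, B=-0.3996, C=(l²−L²−A²−y'²−z²)/(2L)=-0.0639
  θ3 = atan2(B,A) + arccos(C/0.4477) = 0.6109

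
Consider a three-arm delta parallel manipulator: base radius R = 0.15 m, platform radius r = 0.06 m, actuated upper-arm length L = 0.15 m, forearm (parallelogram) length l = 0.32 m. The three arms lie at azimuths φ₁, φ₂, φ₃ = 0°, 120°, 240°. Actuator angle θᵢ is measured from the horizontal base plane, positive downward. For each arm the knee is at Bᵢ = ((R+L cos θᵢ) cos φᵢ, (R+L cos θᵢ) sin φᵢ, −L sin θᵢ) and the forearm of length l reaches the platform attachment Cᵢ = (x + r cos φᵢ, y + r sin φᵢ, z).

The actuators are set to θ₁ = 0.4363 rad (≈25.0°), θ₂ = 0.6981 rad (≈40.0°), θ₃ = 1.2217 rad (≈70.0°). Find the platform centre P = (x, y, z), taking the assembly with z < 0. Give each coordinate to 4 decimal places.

(0.0820, 0.0780, -0.3383)

S1 = (0.2259·cos0.0°, 0.2259·sin0.0°, -0.0634) = (0.2259, 0.0000, -0.0634)
S2 = (0.2049·cos120.0°, 0.2049·sin120.0°, -0.0964) = (-0.1025, 0.1775, -0.0964)
arm 3 at φ=240.0°: (R−r)+L cos θ3 = 0.1413;  S3 = (-0.0707, -0.1224, -0.1410)
subtract pairs → two planes through P
[-0.6568 0.3549 -0.0661]·P = -0.0038;  [-0.5932 -0.2448 -0.1551]·P = -0.0152
det = 0.3713;  x = 0.0171+-0.1918z,  y = 0.0209+-0.1689z
sphere 1 gives Az²+Bz+C=0 with A=1.0653, B=0.1999, C=-0.0543;  B²−4AC=0.2714;  roots -0.3383, 0.1507;  negative root z = -0.3383
x = 0.0820, y = 0.0780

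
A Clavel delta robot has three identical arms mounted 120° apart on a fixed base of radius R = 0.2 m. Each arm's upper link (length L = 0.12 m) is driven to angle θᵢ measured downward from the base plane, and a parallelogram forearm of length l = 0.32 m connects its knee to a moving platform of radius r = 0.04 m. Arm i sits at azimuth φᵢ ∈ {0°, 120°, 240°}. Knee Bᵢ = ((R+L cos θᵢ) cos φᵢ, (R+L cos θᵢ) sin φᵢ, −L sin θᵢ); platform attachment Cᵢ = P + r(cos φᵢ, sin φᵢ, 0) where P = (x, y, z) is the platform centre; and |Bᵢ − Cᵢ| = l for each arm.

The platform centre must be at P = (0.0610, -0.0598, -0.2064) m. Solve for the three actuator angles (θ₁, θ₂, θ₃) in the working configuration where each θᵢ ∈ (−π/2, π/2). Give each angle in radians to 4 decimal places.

θ₁ = -0.1750, θ₂ = 1.0473, θ₃ = 0.2622

φ1=0.0° → target in arm frame (0.0610, -0.0598)
  e−x'=0.0990;  (l²−L²−(e−x')²−y'²−z²)/2L = 0.1334
  θ1 = atan2(B,A) + arccos(C/0.2289) = -0.1750
rotate P by −φ2: (-0.0823, -0.0229, -0.2064)
  A cos θ + B sin θ = C:  0.2423·cos θ + -0.2064·sin θ = -0.0576
  √(A²+B²)=0.3183;  θ2 = -0.7056+1.7529 ≈ 1.0473
arm 3 (φ=240.0°): x'=0.0213, y'=0.0827
  A=0.1387, B=-0.2064, C=(l²−L²−A²−y'²−z²)/(2L)=0.0805
  θ3 = atan2(B,A) + arccos(C/0.2487) = 0.2622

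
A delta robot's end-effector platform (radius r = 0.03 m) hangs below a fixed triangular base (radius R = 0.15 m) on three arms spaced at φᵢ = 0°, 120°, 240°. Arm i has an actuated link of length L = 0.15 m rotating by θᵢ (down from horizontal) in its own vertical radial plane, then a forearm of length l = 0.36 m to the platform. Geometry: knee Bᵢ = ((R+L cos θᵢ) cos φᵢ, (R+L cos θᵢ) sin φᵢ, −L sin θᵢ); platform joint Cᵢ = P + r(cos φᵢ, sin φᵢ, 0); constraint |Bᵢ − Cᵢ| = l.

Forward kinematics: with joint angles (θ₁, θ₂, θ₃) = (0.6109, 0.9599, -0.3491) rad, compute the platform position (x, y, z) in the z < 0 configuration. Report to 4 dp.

(-0.0272, -0.1357, -0.2815)

centre 1 = (0.2429·cos0.0°, 0.2429·sin0.0°, -0.0860) = (0.2429, 0.0000, -0.0860)
centre 2 = (0.2060·cos120.0°, 0.2060·sin120.0°, -0.1229) = (-0.1030, 0.1784, -0.1229)
centre 3 = (0.2610·cos240.0°, 0.2610·sin240.0°, 0.0513) = (-0.1305, -0.2260, 0.0513)
subtract pairs → two planes through P
[-0.6918 0.3569 -0.0737]·P = -0.0088;  [-0.7467 -0.4520 0.2747]·P = 0.0043
det = 0.5791;  x = 0.0042+0.1118z,  y = -0.0166+0.4231z
sphere 1 gives Az²+Bz+C=0 with A=1.1915, B=0.1047, C=-0.0650;  B²−4AC=0.3206;  roots -0.2815, 0.1937;  negative root z = -0.2815
x = -0.0272, y = -0.1357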